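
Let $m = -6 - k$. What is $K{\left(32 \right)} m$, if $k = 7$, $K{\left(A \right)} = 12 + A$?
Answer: $-572$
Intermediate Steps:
$m = -13$ ($m = -6 - 7 = -13$)
$K{\left(32 \right)} m = \left(12 + 32\right) \left(-13\right) = 44 \left(-13\right) = -572$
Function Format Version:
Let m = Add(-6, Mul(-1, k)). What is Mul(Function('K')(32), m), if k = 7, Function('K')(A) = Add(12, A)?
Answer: -572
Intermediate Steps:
m = -13 (m = Add(-6, Mul(-1, 7)) = Add(-6, -7) = -13)
Mul(Function('K')(32), m) = Mul(Add(12, 32), -13) = Mul(44, -13) = -572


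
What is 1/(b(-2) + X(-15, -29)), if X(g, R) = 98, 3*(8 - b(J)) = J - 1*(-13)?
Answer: 3/307 ≈ 0.0097720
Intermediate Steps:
b(J) = 11/3 - J/3 (b(J) = 8 - (J - 1*(-13))/3 = 8 - (J + 13)/3 = 8 - (13 + J)/3 = 8 + (-13/3 - J/3) = 11/3 - J/3)
1/(b(-2) + X(-15, -29)) = 1/((11/3 - ⅓*(-2)) + 98) = 1/((11/3 + ⅔) + 98) = 1/(13/3 + 98) = 1/(307/3) = 3/307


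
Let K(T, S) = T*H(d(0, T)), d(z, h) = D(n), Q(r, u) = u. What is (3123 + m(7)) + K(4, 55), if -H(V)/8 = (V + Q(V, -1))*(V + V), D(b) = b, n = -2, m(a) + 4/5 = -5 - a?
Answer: 13631/5 ≈ 2726.2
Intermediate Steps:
m(a) = -29/5 - a (m(a) = -⅘ + (-5 - a) = -29/5 - a)
d(z, h) = -2
H(V) = -16*V*(-1 + V) (H(V) = -8*(V - 1)*(V + V) = -8*(-1 + V)*2*V = -16*V*(-1 + V))
K(T, S) = -96*T (K(T, S) = T*(16*(-2)*(1 - 1*(-2))) = T*(16*(-2)*(1 + 2)) = T*(16*(-2)*3) = T*(-96) = -96*T)
(3123 + m(7)) + K(4, 55) = (3123 + (-29/5 - 1*7)) - 96*4 = (3123 + (-29/5 - 7)) - 384 = (3123 - 64/5) - 384 = 15551/5 - 384 = 13631/5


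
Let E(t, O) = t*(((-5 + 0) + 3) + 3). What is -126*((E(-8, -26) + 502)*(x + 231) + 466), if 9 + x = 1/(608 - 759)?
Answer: -2095347240/151 ≈ -1.3876e+7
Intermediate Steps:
x = -1360/151 (x = -9 + 1/(608 - 759) = -9 + 1/(-151) = -9 - 1/151 = -1360/151 ≈ -9.0066)
E(t, O) = t (E(t, O) = t*((-5 + 3) + 3) = t*(-2 + 3) = t*1 = t)
-126*((E(-8, -26) + 502)*(x + 231) + 466) = -126*((-8 + 502)*(-1360/151 + 231) + 466) = -126*(494*(33521/151) + 466) = -126*(16559374/151 + 466) = -126*16629740/151 = -2095347240/151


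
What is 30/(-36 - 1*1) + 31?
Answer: 1117/37 ≈ 30.189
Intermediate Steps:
30/(-36 - 1*1) + 31 = 30/(-36 - 1) + 31 = 30/(-37) + 31 = -1/37*30 + 31 = -30/37 + 31 = 1117/37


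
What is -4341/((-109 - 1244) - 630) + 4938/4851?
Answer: 3427805/1068837 ≈ 3.2070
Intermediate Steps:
-4341/((-109 - 1244) - 630) + 4938/4851 = -4341/(-1353 - 630) + 4938*(1/4851) = -4341/(-1983) + 1646/1617 = -4341*(-1/1983) + 1646/1617 = 1447/661 + 1646/1617 = 3427805/1068837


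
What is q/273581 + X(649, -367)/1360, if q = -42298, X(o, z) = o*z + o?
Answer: -1913009251/10943240 ≈ -174.81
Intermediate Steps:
X(o, z) = o + o*z
q/273581 + X(649, -367)/1360 = -42298/273581 + (649*(1 - 367))/1360 = -42298*1/273581 + (649*(-366))*(1/1360) = -42298/273581 - 237534*1/1360 = -42298/273581 - 118767/680 = -1913009251/10943240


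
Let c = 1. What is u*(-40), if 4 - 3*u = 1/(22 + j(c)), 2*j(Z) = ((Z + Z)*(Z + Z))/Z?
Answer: -475/9 ≈ -52.778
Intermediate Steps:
j(Z) = 2*Z (j(Z) = (((Z + Z)*(Z + Z))/Z)/2 = (((2*Z)*(2*Z))/Z)/2 = ((4*Z²)/Z)/2 = (4*Z)/2 = 2*Z)
u = 95/72 (u = 4/3 - 1/(3*(22 + 2*1)) = 4/3 - 1/(3*(22 + 2)) = 4/3 - ⅓/24 = 4/3 - ⅓*1/24 = 4/3 - 1/72 = 95/72 ≈ 1.3194)
u*(-40) = (95/72)*(-40) = -475/9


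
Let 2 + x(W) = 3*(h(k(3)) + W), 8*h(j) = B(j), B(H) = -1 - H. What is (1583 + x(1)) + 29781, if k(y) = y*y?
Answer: 125445/4 ≈ 31361.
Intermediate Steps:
k(y) = y²
h(j) = -⅛ - j/8 (h(j) = (-1 - j)/8 = -⅛ - j/8)
x(W) = -23/4 + 3*W (x(W) = -2 + 3*((-⅛ - ⅛*3²) + W) = -2 + 3*((-⅛ - ⅛*9) + W) = -2 + 3*((-⅛ - 9/8) + W) = -2 + 3*(-5/4 + W) = -2 + (-15/4 + 3*W) = -23/4 + 3*W)
(1583 + x(1)) + 29781 = (1583 + (-23/4 + 3*1)) + 29781 = (1583 + (-23/4 + 3)) + 29781 = (1583 - 11/4) + 29781 = 6321/4 + 29781 = 125445/4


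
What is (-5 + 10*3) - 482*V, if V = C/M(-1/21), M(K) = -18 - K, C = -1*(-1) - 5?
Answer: -31063/377 ≈ -82.395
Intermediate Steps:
C = -4 (C = 1 - 5 = -4)
V = 84/377 (V = -4/(-18 - (-1)/21) = -4/(-18 - 1*(-1/21)) = -4/(-18 + 1/21) = -4/(-377/21) = -4*(-21/377) = 84/377 ≈ 0.22281)
(-5 + 10*3) - 482*V = (-5 + 10*3) - 482*84/377 = (-5 + 30) - 40488/377 = 25 - 40488/377 = -31063/377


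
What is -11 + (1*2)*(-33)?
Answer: -77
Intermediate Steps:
-11 + (1*2)*(-33) = -11 + 2*(-33) = -11 - 66 = -77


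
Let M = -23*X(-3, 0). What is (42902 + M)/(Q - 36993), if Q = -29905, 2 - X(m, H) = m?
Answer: -42787/66898 ≈ -0.63959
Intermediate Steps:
X(m, H) = 2 - m
M = -115 (M = -23*(2 - 1*(-3)) = -23*(2 + 3) = -23*5 = -115)
(42902 + M)/(Q - 36993) = (42902 - 115)/(-29905 - 36993) = 42787/(-66898) = 42787*(-1/66898) = -42787/66898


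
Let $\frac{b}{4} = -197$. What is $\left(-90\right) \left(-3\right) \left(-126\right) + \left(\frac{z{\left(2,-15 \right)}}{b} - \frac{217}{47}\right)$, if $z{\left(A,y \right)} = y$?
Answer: $- \frac{1260135011}{37036} \approx -34025.0$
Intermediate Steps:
$b = -788$ ($b = 4 \left(-197\right) = -788$)
$\left(-90\right) \left(-3\right) \left(-126\right) + \left(\frac{z{\left(2,-15 \right)}}{b} - \frac{217}{47}\right) = \left(-90\right) \left(-3\right) \left(-126\right) - \left(- \frac{15}{788} + \frac{217}{47}\right) = 270 \left(-126\right) - \frac{170291}{37036} = -34020 + \left(\frac{15}{788} - \frac{217}{47}\right) = -34020 - \frac{170291}{37036} = - \frac{1260135011}{37036}$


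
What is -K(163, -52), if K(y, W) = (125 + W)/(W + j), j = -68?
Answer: 73/120 ≈ 0.60833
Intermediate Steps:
K(y, W) = (125 + W)/(-68 + W) (K(y, W) = (125 + W)/(W - 68) = (125 + W)/(-68 + W))
-K(163, -52) = -(125 - 52)/(-68 - 52) = -73/(-120) = -(-1)*73/120 = -1*(-73/120) = 73/120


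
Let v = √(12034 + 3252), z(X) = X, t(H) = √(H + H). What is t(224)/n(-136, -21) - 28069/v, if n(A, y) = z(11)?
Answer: -28069*√15286/15286 + 8*√7/11 ≈ -225.10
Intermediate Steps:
t(H) = √2*√H (t(H) = √(2*H) = √2*√H)
v = √15286 ≈ 123.64
n(A, y) = 11
t(224)/n(-136, -21) - 28069/v = (√2*√224)/11 - 28069*√15286/15286 = (√2*(4*√14))*(1/11) - 28069*√15286/15286 = (8*√7)*(1/11) - 28069*√15286/15286 = 8*√7/11 - 28069*√15286/15286 = -28069*√15286/15286 + 8*√7/11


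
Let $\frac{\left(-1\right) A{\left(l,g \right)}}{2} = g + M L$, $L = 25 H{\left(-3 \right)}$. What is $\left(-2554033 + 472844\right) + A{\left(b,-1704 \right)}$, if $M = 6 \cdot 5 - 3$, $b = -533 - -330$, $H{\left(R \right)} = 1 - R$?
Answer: $-2083181$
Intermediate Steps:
$b = -203$ ($b = -533 + 330 = -203$)
$L = 100$ ($L = 25 \left(1 - -3\right) = 25 \left(1 + 3\right) = 25 \cdot 4 = 100$)
$M = 27$ ($M = 30 - 3 = 27$)
$A{\left(l,g \right)} = -5400 - 2 g$ ($A{\left(l,g \right)} = - 2 \left(g + 27 \cdot 100\right) = - 2 \left(g + 2700\right) = - 2 \left(2700 + g\right) = -5400 - 2 g$)
$\left(-2554033 + 472844\right) + A{\left(b,-1704 \right)} = \left(-2554033 + 472844\right) - 1992 = -2081189 + \left(-5400 + 3408\right) = -2081189 - 1992 = -2083181$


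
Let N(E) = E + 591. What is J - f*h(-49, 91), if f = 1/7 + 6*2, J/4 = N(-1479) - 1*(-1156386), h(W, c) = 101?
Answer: 32345359/7 ≈ 4.6208e+6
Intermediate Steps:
N(E) = 591 + E
J = 4621992 (J = 4*((591 - 1479) - 1*(-1156386)) = 4*(-888 + 1156386) = 4*1155498 = 4621992)
f = 85/7 (f = ⅐ + 12 = 85/7 ≈ 12.143)
J - f*h(-49, 91) = 4621992 - 85*101/7 = 4621992 - 1*8585/7 = 4621992 - 8585/7 = 32345359/7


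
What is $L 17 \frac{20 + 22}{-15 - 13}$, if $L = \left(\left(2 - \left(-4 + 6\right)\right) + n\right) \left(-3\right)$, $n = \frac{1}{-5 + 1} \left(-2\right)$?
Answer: $\frac{153}{4} \approx 38.25$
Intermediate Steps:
$n = \frac{1}{2}$ ($n = \frac{1}{-4} \left(-2\right) = \left(- \frac{1}{4}\right) \left(-2\right) = \frac{1}{2} \approx 0.5$)
$L = - \frac{3}{2}$ ($L = \left(\left(2 - \left(-4 + 6\right)\right) + \frac{1}{2}\right) \left(-3\right) = \left(\left(2 - 2\right) + \frac{1}{2}\right) \left(-3\right) = \left(0 + \frac{1}{2}\right) \left(-3\right) = \frac{1}{2} \left(-3\right) = - \frac{3}{2} \approx -1.5$)
$L 17 \frac{20 + 22}{-15 - 13} = \left(- \frac{3}{2}\right) 17 \frac{20 + 22}{-15 - 13} = - \frac{51 \frac{42}{-28}}{2} = - \frac{51 \cdot 42 \left(- \frac{1}{28}\right)}{2} = \left(- \frac{51}{2}\right) \left(- \frac{3}{2}\right) = \frac{153}{4}$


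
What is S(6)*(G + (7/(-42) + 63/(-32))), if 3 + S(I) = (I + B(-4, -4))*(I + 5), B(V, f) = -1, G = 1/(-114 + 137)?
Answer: -60047/552 ≈ -108.78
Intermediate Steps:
G = 1/23 ≈ 0.043478
S(I) = -3 + (-1 + I)*(5 + I) (S(I) = -3 + (I - 1)*(I + 5) = -3 + (-1 + I)*(5 + I))
S(6)*(G + (7/(-42) + 63/(-32))) = (-8 + 6**2 + 4*6)*(1/23 + (7/(-42) + 63/(-32))) = (-8 + 36 + 24)*(1/23 + (7*(-1/42) + 63*(-1/32))) = 52*(1/23 + (-1/6 - 63/32)) = 52*(1/23 - 205/96) = 52*(-4619/2208) = -60047/552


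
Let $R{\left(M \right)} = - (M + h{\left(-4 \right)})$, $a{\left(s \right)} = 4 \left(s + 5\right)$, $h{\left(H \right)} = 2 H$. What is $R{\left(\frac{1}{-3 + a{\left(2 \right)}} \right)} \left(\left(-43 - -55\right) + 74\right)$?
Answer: $\frac{17114}{25} \approx 684.56$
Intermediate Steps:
$a{\left(s \right)} = 20 + 4 s$ ($a{\left(s \right)} = 4 \left(5 + s\right) = 20 + 4 s$)
$R{\left(M \right)} = 8 - M$ ($R{\left(M \right)} = - (M + 2 \left(-4\right)) = - (M - 8) = - (-8 + M) = 8 - M$)
$R{\left(\frac{1}{-3 + a{\left(2 \right)}} \right)} \left(\left(-43 - -55\right) + 74\right) = \left(8 - \frac{1}{-3 + \left(20 + 4 \cdot 2\right)}\right) \left(\left(-43 - -55\right) + 74\right) = \left(8 - \frac{1}{-3 + \left(20 + 8\right)}\right) \left(\left(-43 + 55\right) + 74\right) = \left(8 - \frac{1}{-3 + 28}\right) \left(12 + 74\right) = \left(8 - \frac{1}{25}\right) 86 = \frac{199}{25} \cdot 86 = \frac{17114}{25}$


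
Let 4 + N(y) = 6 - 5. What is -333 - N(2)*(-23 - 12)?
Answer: -438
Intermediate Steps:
N(y) = -3 (N(y) = -4 + (6 - 5) = -4 + 1 = -3)
-333 - N(2)*(-23 - 12) = -333 - (-3)*(-23 - 12) = -333 - (-3)*(-35) = -333 - 1*105 = -333 - 105 = -438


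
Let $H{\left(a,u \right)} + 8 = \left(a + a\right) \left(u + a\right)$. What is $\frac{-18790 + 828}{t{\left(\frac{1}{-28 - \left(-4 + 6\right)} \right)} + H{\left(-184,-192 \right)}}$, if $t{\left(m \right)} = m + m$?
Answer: $- \frac{269430}{2075399} \approx -0.12982$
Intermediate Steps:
$H{\left(a,u \right)} = -8 + 2 a \left(a + u\right)$ ($H{\left(a,u \right)} = -8 + \left(a + a\right) \left(u + a\right) = -8 + 2 a \left(a + u\right)$)
$t{\left(m \right)} = 2 m$
$\frac{-18790 + 828}{t{\left(\frac{1}{-28 - \left(-4 + 6\right)} \right)} + H{\left(-184,-192 \right)}} = \frac{-18790 + 828}{\frac{2}{-28 - \left(-4 + 6\right)} + \left(-8 + 2 \left(-184\right)^{2} + 2 \left(-184\right) \left(-192\right)\right)} = - \frac{17962}{\frac{2}{-28 - 2} + \left(-8 + 2 \cdot 33856 + 70656\right)} = - \frac{17962}{\frac{2}{-28 - 2} + \left(-8 + 67712 + 70656\right)} = - \frac{17962}{\frac{2}{-30} + 138360} = - \frac{17962}{2 \left(- \frac{1}{30}\right) + 138360} = - \frac{17962}{- \frac{1}{15} + 138360} = - \frac{17962}{\frac{2075399}{15}} = \left(-17962\right) \frac{15}{2075399} = - \frac{269430}{2075399}$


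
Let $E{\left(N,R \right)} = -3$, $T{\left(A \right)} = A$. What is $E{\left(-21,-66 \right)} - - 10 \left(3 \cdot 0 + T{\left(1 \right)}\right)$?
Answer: $7$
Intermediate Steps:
$E{\left(-21,-66 \right)} - - 10 \left(3 \cdot 0 + T{\left(1 \right)}\right) = -3 - - 10 \left(3 \cdot 0 + 1\right) = -3 - - 10 \left(0 + 1\right) = -3 - \left(-10\right) 1 = -3 - -10 = -3 + 10 = 7$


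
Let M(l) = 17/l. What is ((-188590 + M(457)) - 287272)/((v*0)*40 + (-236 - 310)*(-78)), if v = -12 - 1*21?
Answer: -24163213/2162524 ≈ -11.174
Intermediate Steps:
v = -33 (v = -12 - 21 = -33)
((-188590 + M(457)) - 287272)/((v*0)*40 + (-236 - 310)*(-78)) = ((-188590 + 17/457) - 287272)/(-33*0*40 + (-236 - 310)*(-78)) = ((-188590 + 17*(1/457)) - 287272)/(0*40 - 546*(-78)) = ((-188590 + 17/457) - 287272)/(0 + 42588) = (-86185613/457 - 287272)/42588 = -217468917/457*1/42588 = -24163213/2162524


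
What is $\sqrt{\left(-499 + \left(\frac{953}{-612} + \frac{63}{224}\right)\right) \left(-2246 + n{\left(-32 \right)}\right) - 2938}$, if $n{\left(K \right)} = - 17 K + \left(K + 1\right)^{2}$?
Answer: $\frac{13 \sqrt{362247798}}{408} \approx 606.44$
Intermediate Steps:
$n{\left(K \right)} = \left(1 + K\right)^{2} - 17 K$ ($n{\left(K \right)} = - 17 K + \left(1 + K\right)^{2} = \left(1 + K\right)^{2} - 17 K$)
$\sqrt{\left(-499 + \left(\frac{953}{-612} + \frac{63}{224}\right)\right) \left(-2246 + n{\left(-32 \right)}\right) - 2938} = \sqrt{\left(-499 + \left(\frac{953}{-612} + \frac{63}{224}\right)\right) \left(-2246 - \left(-544 - \left(1 - 32\right)^{2}\right)\right) - 2938} = \sqrt{\left(-499 + \left(953 \left(- \frac{1}{612}\right) + 63 \cdot \frac{1}{224}\right)\right) \left(-2246 + \left(\left(-31\right)^{2} + 544\right)\right) - 2938} = \sqrt{\left(-499 + \left(- \frac{953}{612} + \frac{9}{32}\right)\right) \left(-2246 + \left(961 + 544\right)\right) - 2938} = \sqrt{\left(-499 - \frac{6247}{4896}\right) \left(-2246 + 1505\right) - 2938} = \sqrt{\left(- \frac{2449351}{4896}\right) \left(-741\right) - 2938} = \sqrt{\frac{604989697}{1632} - 2938} = \sqrt{\frac{600194881}{1632}} = \frac{13 \sqrt{362247798}}{408}$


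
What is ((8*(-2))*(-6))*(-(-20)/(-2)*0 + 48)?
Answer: 4608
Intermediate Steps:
((8*(-2))*(-6))*(-(-20)/(-2)*0 + 48) = (-16*(-6))*(-(-20)*(-1)/2*0 + 48) = 96*(-4*5/2*0 + 48) = 96*(-10*0 + 48) = 96*(0 + 48) = 96*48 = 4608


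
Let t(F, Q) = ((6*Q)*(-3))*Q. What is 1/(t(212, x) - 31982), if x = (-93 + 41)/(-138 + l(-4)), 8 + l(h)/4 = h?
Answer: -961/30736054 ≈ -3.1266e-5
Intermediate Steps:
l(h) = -32 + 4*h
x = 26/93 (x = (-93 + 41)/(-138 + (-32 + 4*(-4))) = -52/(-138 + (-32 - 16)) = -52/(-138 - 48) = -52/(-186) = -52*(-1/186) = 26/93 ≈ 0.27957)
t(F, Q) = -18*Q**2 (t(F, Q) = (-18*Q)*Q = -18*Q**2)
1/(t(212, x) - 31982) = 1/(-18*(26/93)**2 - 31982) = 1/(-18*676/8649 - 31982) = 1/(-1352/961 - 31982) = 1/(-30736054/961) = -961/30736054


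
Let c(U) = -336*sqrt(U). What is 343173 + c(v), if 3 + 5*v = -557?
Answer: 343173 - 1344*I*sqrt(7) ≈ 3.4317e+5 - 3555.9*I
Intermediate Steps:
v = -112 (v = -3/5 + (1/5)*(-557) = -3/5 - 557/5 = -112)
343173 + c(v) = 343173 - 1344*I*sqrt(7)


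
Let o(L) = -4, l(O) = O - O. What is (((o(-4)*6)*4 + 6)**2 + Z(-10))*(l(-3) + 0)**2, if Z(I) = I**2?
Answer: 0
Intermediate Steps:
l(O) = 0
(((o(-4)*6)*4 + 6)**2 + Z(-10))*(l(-3) + 0)**2 = ((-4*6*4 + 6)**2 + (-10)**2)*(0 + 0)**2 = ((-24*4 + 6)**2 + 100)*0**2 = ((-96 + 6)**2 + 100)*0 = ((-90)**2 + 100)*0 = (8100 + 100)*0 = 8200*0 = 0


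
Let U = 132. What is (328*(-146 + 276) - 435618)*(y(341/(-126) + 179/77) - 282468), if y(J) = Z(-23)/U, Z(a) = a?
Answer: 7326249359711/66 ≈ 1.1100e+11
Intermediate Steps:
y(J) = -23/132
(328*(-146 + 276) - 435618)*(y(341/(-126) + 179/77) - 282468) = (328*(-146 + 276) - 435618)*(-23/132 - 282468) = (328*130 - 435618)*(-37285799/132) = (42640 - 435618)*(-37285799/132) = -392978*(-37285799/132) = 7326249359711/66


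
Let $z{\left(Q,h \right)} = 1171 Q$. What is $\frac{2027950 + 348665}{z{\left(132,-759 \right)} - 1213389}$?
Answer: $- \frac{792205}{352939} \approx -2.2446$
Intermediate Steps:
$\frac{2027950 + 348665}{z{\left(132,-759 \right)} - 1213389} = \frac{2027950 + 348665}{1171 \cdot 132 - 1213389} = \frac{2376615}{154572 - 1213389} = \frac{2376615}{-1058817} = 2376615 \left(- \frac{1}{1058817}\right) = - \frac{792205}{352939}$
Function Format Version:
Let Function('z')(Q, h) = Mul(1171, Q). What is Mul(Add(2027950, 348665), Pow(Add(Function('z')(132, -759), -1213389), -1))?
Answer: Rational(-792205, 352939) ≈ -2.2446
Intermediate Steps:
Mul(Add(2027950, 348665), Pow(Add(Function('z')(132, -759), -1213389), -1)) = Mul(Add(2027950, 348665), Pow(Add(Mul(1171, 132), -1213389), -1)) = Mul(2376615, Pow(Add(154572, -1213389), -1)) = Mul(2376615, Pow(-1058817, -1)) = Mul(2376615, Rational(-1, 1058817)) = Rational(-792205, 352939)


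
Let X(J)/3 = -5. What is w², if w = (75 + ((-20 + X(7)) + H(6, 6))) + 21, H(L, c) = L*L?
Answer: 9409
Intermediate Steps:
X(J) = -15 (X(J) = 3*(-5) = -15)
H(L, c) = L²
w = 97 (w = (75 + ((-20 - 15) + 6²)) + 21 = (75 + (-35 + 36)) + 21 = (75 + 1) + 21 = 76 + 21 = 97)
w² = 97² = 9409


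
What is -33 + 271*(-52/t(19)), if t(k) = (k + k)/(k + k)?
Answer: -14125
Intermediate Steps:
t(k) = 1 (t(k) = (2*k)/((2*k)) = (2*k)*(1/(2*k)) = 1)
-33 + 271*(-52/t(19)) = -33 + 271*(-52/1) = -33 + 271*(-52*1) = -33 + 271*(-52) = -33 - 14092 = -14125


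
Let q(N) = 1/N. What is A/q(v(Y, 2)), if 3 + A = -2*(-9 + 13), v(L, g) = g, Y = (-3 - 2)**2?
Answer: -22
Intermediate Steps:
Y = 25 (Y = (-5)**2 = 25)
A = -11 (A = -3 - 2*(-9 + 13) = -3 - 2*4 = -3 - 8 = -11)
A/q(v(Y, 2)) = -11/(1/2) = -11/1/2 = -11*2 = -22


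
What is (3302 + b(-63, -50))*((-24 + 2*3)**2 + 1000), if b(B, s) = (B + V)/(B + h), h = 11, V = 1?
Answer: 56854546/13 ≈ 4.3734e+6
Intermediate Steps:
b(B, s) = (1 + B)/(11 + B) (b(B, s) = (B + 1)/(B + 11) = (1 + B)/(11 + B))
(3302 + b(-63, -50))*((-24 + 2*3)**2 + 1000) = (3302 + (1 - 63)/(11 - 63))*((-24 + 2*3)**2 + 1000) = (3302 - 62/(-52))*((-24 + 6)**2 + 1000) = (3302 - 1/52*(-62))*((-18)**2 + 1000) = (3302 + 31/26)*(324 + 1000) = (85883/26)*1324 = 56854546/13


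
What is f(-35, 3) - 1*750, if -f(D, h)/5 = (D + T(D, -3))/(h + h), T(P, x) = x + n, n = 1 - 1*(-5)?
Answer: -2170/3 ≈ -723.33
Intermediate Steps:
n = 6 (n = 1 + 5 = 6)
T(P, x) = 6 + x (T(P, x) = x + 6 = 6 + x)
f(D, h) = -5*(3 + D)/(2*h) (f(D, h) = -5*(D + (6 - 3))/(h + h) = -5*(D + 3)/(2*h) = -5*(3 + D)*1/(2*h) = -5*(3 + D)/(2*h))
f(-35, 3) - 1*750 = (5/2)*(-3 - 1*(-35))/3 - 1*750 = (5/2)*(1/3)*(-3 + 35) - 750 = (5/2)*(1/3)*32 - 750 = 80/3 - 750 = -2170/3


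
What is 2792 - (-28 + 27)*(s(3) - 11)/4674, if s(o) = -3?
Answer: 6524897/2337 ≈ 2792.0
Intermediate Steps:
2792 - (-28 + 27)*(s(3) - 11)/4674 = 2792 - (-28 + 27)*(-3 - 11)/4674 = 2792 - (-1*(-14))/4674 = 2792 - 14/4674 = 2792 - 1*7/2337 = 2792 - 7/2337 = 6524897/2337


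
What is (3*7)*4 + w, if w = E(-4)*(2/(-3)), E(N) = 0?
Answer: 84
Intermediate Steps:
w = 0 (w = 0*(2/(-3)) = 0*(2*(-⅓)) = 0*(-⅔) = 0)
(3*7)*4 + w = (3*7)*4 + 0 = 21*4 + 0 = 84 + 0 = 84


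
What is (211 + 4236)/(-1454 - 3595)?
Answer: -4447/5049 ≈ -0.88077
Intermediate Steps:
(211 + 4236)/(-1454 - 3595) = 4447/(-5049) = 4447*(-1/5049) = -4447/5049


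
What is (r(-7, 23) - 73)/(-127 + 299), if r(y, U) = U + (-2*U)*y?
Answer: 68/43 ≈ 1.5814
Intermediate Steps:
r(y, U) = U - 2*U*y
(r(-7, 23) - 73)/(-127 + 299) = (23*(1 - 2*(-7)) - 73)/(-127 + 299) = (23*(1 + 14) - 73)/172 = (23*15 - 73)*(1/172) = (345 - 73)*(1/172) = 272*(1/172) = 68/43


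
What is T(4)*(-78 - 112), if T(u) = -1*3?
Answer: 570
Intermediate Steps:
T(u) = -3
T(4)*(-78 - 112) = -3*(-78 - 112) = -3*(-190) = 570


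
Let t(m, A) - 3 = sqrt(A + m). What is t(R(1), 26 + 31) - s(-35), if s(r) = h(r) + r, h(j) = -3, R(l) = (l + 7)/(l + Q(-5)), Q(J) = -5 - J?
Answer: 41 + sqrt(65) ≈ 49.062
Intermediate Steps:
R(l) = (7 + l)/l (R(l) = (l + 7)/(l + (-5 - 1*(-5))) = (7 + l)/(l + (-5 + 5)) = (7 + l)/(l + 0) = (7 + l)/l)
t(m, A) = 3 + sqrt(A + m)
s(r) = -3 + r
t(R(1), 26 + 31) - s(-35) = (3 + sqrt((26 + 31) + (7 + 1)/1)) - (-3 - 35) = (3 + sqrt(57 + 1*8)) - 1*(-38) = (3 + sqrt(57 + 8)) + 38 = (3 + sqrt(65)) + 38 = 41 + sqrt(65)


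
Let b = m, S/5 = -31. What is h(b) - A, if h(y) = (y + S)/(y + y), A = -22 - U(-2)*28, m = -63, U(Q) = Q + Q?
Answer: -5561/63 ≈ -88.270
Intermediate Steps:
U(Q) = 2*Q
S = -155 (S = 5*(-31) = -155)
A = 90 (A = -22 - 2*(-2)*28 = -22 - 1*(-4)*28 = -22 + 4*28 = -22 + 112 = 90)
b = -63
h(y) = (-155 + y)/(2*y) (h(y) = (y - 155)/(y + y) = (-155 + y)/((2*y)) = (-155 + y)*(1/(2*y)) = (-155 + y)/(2*y))
h(b) - A = (1/2)*(-155 - 63)/(-63) - 1*90 = (1/2)*(-1/63)*(-218) - 90 = 109/63 - 90 = -5561/63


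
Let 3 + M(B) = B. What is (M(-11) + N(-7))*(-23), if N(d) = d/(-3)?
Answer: 805/3 ≈ 268.33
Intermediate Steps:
M(B) = -3 + B
N(d) = -d/3 (N(d) = d*(-⅓) = -d/3)
(M(-11) + N(-7))*(-23) = ((-3 - 11) - ⅓*(-7))*(-23) = (-14 + 7/3)*(-23) = -35/3*(-23) = 805/3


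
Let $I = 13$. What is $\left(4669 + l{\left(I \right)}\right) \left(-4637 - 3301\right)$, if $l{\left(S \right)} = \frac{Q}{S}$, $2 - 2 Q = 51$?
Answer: $- \frac{481618305}{13} \approx -3.7048 \cdot 10^{7}$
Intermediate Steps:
$Q = - \frac{49}{2}$ ($Q = 1 - \frac{51}{2} = - \frac{49}{2} \approx -24.5$)
$l{\left(S \right)} = - \frac{49}{2 S}$
$\left(4669 + l{\left(I \right)}\right) \left(-4637 - 3301\right) = \left(4669 - \frac{49}{2 \cdot 13}\right) \left(-4637 - 3301\right) = \left(4669 - \frac{49}{26}\right) \left(-7938\right) = \frac{121345}{26} \left(-7938\right) = - \frac{481618305}{13}$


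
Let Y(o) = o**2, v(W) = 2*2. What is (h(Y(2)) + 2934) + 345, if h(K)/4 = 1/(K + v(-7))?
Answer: 6559/2 ≈ 3279.5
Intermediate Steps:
v(W) = 4
h(K) = 4/(4 + K) (h(K) = 4/(K + 4) = 4/(4 + K))
(h(Y(2)) + 2934) + 345 = (4/(4 + 2**2) + 2934) + 345 = (4/(4 + 4) + 2934) + 345 = (4/8 + 2934) + 345 = (4*(1/8) + 2934) + 345 = (1/2 + 2934) + 345 = 5869/2 + 345 = 6559/2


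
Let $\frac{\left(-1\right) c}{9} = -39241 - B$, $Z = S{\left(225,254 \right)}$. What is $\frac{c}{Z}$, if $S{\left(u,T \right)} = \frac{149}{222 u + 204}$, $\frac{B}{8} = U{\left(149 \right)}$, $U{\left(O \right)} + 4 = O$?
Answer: $\frac{18236445786}{149} \approx 1.2239 \cdot 10^{8}$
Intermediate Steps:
$U{\left(O \right)} = -4 + O$
$B = 1160$ ($B = 8 \left(-4 + 149\right) = 8 \cdot 145 = 1160$)
$S{\left(u,T \right)} = \frac{149}{204 + 222 u}$
$Z = \frac{149}{50154}$ ($Z = \frac{149}{6 \left(34 + 37 \cdot 225\right)} = \frac{149}{6 \left(34 + 8325\right)} = \frac{149}{6 \cdot 8359} = \frac{149}{6} \cdot \frac{1}{8359} = \frac{149}{50154} \approx 0.0029708$)
$c = 363609$ ($c = - 9 \left(-39241 - 1160\right) = \left(-9\right) \left(-40401\right) = 363609$)
$\frac{c}{Z} = \frac{363609}{\frac{149}{50154}} = 363609 \cdot \frac{50154}{149} = \frac{18236445786}{149}$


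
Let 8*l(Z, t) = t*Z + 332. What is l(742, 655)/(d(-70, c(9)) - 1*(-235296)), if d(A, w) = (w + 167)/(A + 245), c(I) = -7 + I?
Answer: 42554925/164707876 ≈ 0.25837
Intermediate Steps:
l(Z, t) = 83/2 + Z*t/8 (l(Z, t) = (t*Z + 332)/8 = (Z*t + 332)/8 = (332 + Z*t)/8 = 83/2 + Z*t/8)
d(A, w) = (167 + w)/(245 + A)
l(742, 655)/(d(-70, c(9)) - 1*(-235296)) = (83/2 + (1/8)*742*655)/((167 + (-7 + 9))/(245 - 70) - 1*(-235296)) = (83/2 + 243005/4)/((167 + 2)/175 + 235296) = 243171/(4*((1/175)*169 + 235296)) = 243171/(4*(169/175 + 235296)) = 243171/(4*(41176969/175)) = (243171/4)*(175/41176969) = 42554925/164707876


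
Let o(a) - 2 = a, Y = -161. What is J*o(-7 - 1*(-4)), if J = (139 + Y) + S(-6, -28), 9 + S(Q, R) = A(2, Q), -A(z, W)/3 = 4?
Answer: 43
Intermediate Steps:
A(z, W) = -12 (A(z, W) = -3*4 = -12)
S(Q, R) = -21 (S(Q, R) = -9 - 12 = -21)
o(a) = 2 + a
J = -43 (J = (139 - 161) - 21 = -22 - 21 = -43)
J*o(-7 - 1*(-4)) = -43*(2 + (-7 - 1*(-4))) = -43*(2 + (-7 + 4)) = -43*(2 - 3) = -43*(-1) = 43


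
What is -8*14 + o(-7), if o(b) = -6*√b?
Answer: -112 - 6*I*√7 ≈ -112.0 - 15.875*I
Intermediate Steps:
-8*14 + o(-7) = -8*14 - 6*I*√7 = -112 - 6*I*√7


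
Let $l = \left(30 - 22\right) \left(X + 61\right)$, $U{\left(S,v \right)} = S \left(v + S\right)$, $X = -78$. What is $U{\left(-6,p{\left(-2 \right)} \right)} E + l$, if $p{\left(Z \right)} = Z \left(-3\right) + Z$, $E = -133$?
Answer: $-1732$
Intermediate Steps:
$p{\left(Z \right)} = - 2 Z$ ($p{\left(Z \right)} = - 3 Z + Z = - 2 Z$)
$U{\left(S,v \right)} = S \left(S + v\right)$
$l = -136$ ($l = \left(30 - 22\right) \left(-78 + 61\right) = 8 \left(-17\right) = -136$)
$U{\left(-6,p{\left(-2 \right)} \right)} E + l = - 6 \left(-6 - -4\right) \left(-133\right) - 136 = - 6 \left(-6 + 4\right) \left(-133\right) - 136 = \left(-6\right) \left(-2\right) \left(-133\right) - 136 = 12 \left(-133\right) - 136 = -1596 - 136 = -1732$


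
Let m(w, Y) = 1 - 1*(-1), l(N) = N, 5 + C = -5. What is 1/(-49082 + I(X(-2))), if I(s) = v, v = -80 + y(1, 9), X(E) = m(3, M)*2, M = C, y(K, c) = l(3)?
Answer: -1/49159 ≈ -2.0342e-5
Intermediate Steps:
C = -10 (C = -5 - 5 = -10)
y(K, c) = 3
M = -10
m(w, Y) = 2 (m(w, Y) = 1 + 1 = 2)
X(E) = 4 (X(E) = 2*2 = 4)
v = -77 (v = -80 + 3 = -77)
I(s) = -77
1/(-49082 + I(X(-2))) = 1/(-49082 - 77) = 1/(-49159) = -1/49159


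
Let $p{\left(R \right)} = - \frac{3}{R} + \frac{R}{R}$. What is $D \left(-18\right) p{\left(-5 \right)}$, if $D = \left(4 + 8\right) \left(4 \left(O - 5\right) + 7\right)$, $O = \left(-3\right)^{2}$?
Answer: $- \frac{39744}{5} \approx -7948.8$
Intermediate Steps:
$O = 9$
$D = 276$ ($D = \left(4 + 8\right) \left(4 \left(9 - 5\right) + 7\right) = 12 \left(4 \cdot 4 + 7\right) = 12 \left(16 + 7\right) = 12 \cdot 23 = 276$)
$p{\left(R \right)} = 1 - \frac{3}{R}$ ($p{\left(R \right)} = - \frac{3}{R} + 1 = 1 - \frac{3}{R}$)
$D \left(-18\right) p{\left(-5 \right)} = 276 \left(-18\right) \frac{-3 - 5}{-5} = - 4968 \left(\left(- \frac{1}{5}\right) \left(-8\right)\right) = \left(-4968\right) \frac{8}{5} = - \frac{39744}{5}$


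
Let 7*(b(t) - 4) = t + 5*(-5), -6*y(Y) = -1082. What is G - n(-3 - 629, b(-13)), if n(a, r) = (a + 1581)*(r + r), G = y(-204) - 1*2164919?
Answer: -45402572/21 ≈ -2.1620e+6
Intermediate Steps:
y(Y) = 541/3 (y(Y) = -1/6*(-1082) = 541/3)
b(t) = 3/7 + t/7 (b(t) = 4 + (t + 5*(-5))/7 = 4 + (t - 25)/7 = 4 + (-25 + t)/7 = 4 + (-25/7 + t/7) = 3/7 + t/7)
G = -6494216/3 (G = 541/3 - 1*2164919 = 541/3 - 2164919 = -6494216/3 ≈ -2.1647e+6)
n(a, r) = 2*r*(1581 + a) (n(a, r) = (1581 + a)*(2*r) = 2*r*(1581 + a))
G - n(-3 - 629, b(-13)) = -6494216/3 - 2*(3/7 + (1/7)*(-13))*(1581 + (-3 - 629)) = -6494216/3 - 2*(3/7 - 13/7)*(1581 - 632) = -6494216/3 - 2*(-10)*949/7 = -6494216/3 - 1*(-18980/7) = -6494216/3 + 18980/7 = -45402572/21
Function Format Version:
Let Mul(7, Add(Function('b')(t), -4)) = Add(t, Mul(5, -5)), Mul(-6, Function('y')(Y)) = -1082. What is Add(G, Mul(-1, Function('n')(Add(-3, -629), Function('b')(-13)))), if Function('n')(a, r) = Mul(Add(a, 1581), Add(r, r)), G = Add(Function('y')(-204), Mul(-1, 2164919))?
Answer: Rational(-45402572, 21) ≈ -2.1620e+6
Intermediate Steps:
Function('y')(Y) = Rational(541, 3) (Function('y')(Y) = Mul(Rational(-1, 6), -1082) = Rational(541, 3))
Function('b')(t) = Add(Rational(3, 7), Mul(Rational(1, 7), t)) (Function('b')(t) = Add(4, Mul(Rational(1, 7), Add(t, Mul(5, -5)))) = Add(4, Mul(Rational(1, 7), Add(t, -25))) = Add(4, Mul(Rational(1, 7), Add(-25, t))) = Add(4, Add(Rational(-25, 7), Mul(Rational(1, 7), t))) = Add(Rational(3, 7), Mul(Rational(1, 7), t)))
G = Rational(-6494216, 3) (G = Add(Rational(541, 3), Mul(-1, 2164919)) = Add(Rational(541, 3), -2164919) = Rational(-6494216, 3) ≈ -2.1647e+6)
Function('n')(a, r) = Mul(2, r, Add(1581, a)) (Function('n')(a, r) = Mul(Add(1581, a), Mul(2, r)) = Mul(2, r, Add(1581, a)))
Add(G, Mul(-1, Function('n')(Add(-3, -629), Function('b')(-13)))) = Add(Rational(-6494216, 3), Mul(-1, Mul(2, Add(Rational(3, 7), Mul(Rational(1, 7), -13)), Add(1581, Add(-3, -629))))) = Add(Rational(-6494216, 3), Mul(-1, Mul(2, Add(Rational(3, 7), Rational(-13, 7)), Add(1581, -632)))) = Add(Rational(-6494216, 3), Mul(-1, Mul(2, Rational(-10, 7), 949))) = Add(Rational(-6494216, 3), Mul(-1, Rational(-18980, 7))) = Add(Rational(-6494216, 3), Rational(18980, 7)) = Rational(-45402572, 21)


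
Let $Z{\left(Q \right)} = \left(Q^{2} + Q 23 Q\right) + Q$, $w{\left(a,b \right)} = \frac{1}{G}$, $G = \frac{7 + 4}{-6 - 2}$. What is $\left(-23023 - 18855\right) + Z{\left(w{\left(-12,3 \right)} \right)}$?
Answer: $- \frac{5065790}{121} \approx -41866.0$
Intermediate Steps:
$G = - \frac{11}{8}$ ($G = \frac{11}{-8} = 11 \left(- \frac{1}{8}\right) = - \frac{11}{8} \approx -1.375$)
$w{\left(a,b \right)} = - \frac{8}{11}$ ($w{\left(a,b \right)} = \frac{1}{- \frac{11}{8}} = - \frac{8}{11}$)
$Z{\left(Q \right)} = Q + 24 Q^{2}$ ($Z{\left(Q \right)} = \left(Q^{2} + 23 Q Q\right) + Q = \left(Q^{2} + 23 Q^{2}\right) + Q = 24 Q^{2} + Q = Q + 24 Q^{2}$)
$\left(-23023 - 18855\right) + Z{\left(w{\left(-12,3 \right)} \right)} = \left(-23023 - 18855\right) - \frac{8 \left(1 + 24 \left(- \frac{8}{11}\right)\right)}{11} = -41878 - \frac{8 \left(1 - \frac{192}{11}\right)}{11} = -41878 - - \frac{1448}{121} = -41878 + \frac{1448}{121} = - \frac{5065790}{121}$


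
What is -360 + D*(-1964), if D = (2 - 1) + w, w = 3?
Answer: -8216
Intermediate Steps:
D = 4 (D = (2 - 1) + 3 = 1 + 3 = 4)
-360 + D*(-1964) = -360 + 4*(-1964) = -360 - 7856 = -8216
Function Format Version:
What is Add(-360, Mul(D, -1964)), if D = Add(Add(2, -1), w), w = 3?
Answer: -8216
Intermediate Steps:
D = 4 (D = Add(Add(2, -1), 3) = Add(1, 3) = 4)
Add(-360, Mul(D, -1964)) = Add(-360, Mul(4, -1964)) = Add(-360, -7856) = -8216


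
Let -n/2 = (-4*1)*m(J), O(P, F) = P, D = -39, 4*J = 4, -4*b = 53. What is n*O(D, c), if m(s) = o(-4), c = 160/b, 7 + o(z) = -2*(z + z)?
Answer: -2808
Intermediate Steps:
b = -53/4 (b = -¼*53 = -53/4 ≈ -13.250)
o(z) = -7 - 4*z (o(z) = -7 - 2*(z + z) = -7 - 4*z)
c = -640/53 (c = 160/(-53/4) = 160*(-4/53) = -640/53 ≈ -12.075)
J = 1 (J = (¼)*4 = 1)
m(s) = 9 (m(s) = -7 - 4*(-4) = -7 + 16 = 9)
n = 72 (n = -2*(-4*1)*9 = -(-8)*9 = -2*(-36) = 72)
n*O(D, c) = 72*(-39) = -2808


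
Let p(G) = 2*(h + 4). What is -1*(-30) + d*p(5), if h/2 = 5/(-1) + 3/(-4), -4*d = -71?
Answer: -945/4 ≈ -236.25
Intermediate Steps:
d = 71/4 (d = -¼*(-71) = 71/4 ≈ 17.750)
h = -23/2 (h = 2*(5/(-1) + 3/(-4)) = 2*(5*(-1) + 3*(-¼)) = 2*(-5 - ¾) = 2*(-23/4) = -23/2 ≈ -11.500)
p(G) = -15 (p(G) = 2*(-23/2 + 4) = 2*(-15/2) = -15)
-1*(-30) + d*p(5) = -1*(-30) + (71/4)*(-15) = 30 - 1065/4 = -945/4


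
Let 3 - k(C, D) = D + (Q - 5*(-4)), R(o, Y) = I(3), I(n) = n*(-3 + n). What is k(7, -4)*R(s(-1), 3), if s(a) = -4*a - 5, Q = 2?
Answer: 0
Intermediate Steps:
s(a) = -5 - 4*a
R(o, Y) = 0 (R(o, Y) = 3*(-3 + 3) = 3*0 = 0)
k(C, D) = -19 - D (k(C, D) = 3 - (D + (2 - 5*(-4))) = 3 - (D + (2 + 20)) = 3 - (D + 22) = 3 - (22 + D) = 3 + (-22 - D) = -19 - D)
k(7, -4)*R(s(-1), 3) = (-19 - 1*(-4))*0 = (-19 + 4)*0 = -15*0 = 0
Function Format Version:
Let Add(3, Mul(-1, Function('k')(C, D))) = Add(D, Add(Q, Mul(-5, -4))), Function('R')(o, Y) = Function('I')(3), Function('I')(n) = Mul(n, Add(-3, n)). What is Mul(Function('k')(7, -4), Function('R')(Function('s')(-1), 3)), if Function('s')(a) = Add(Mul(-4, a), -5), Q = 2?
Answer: 0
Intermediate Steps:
Function('s')(a) = Add(-5, Mul(-4, a))
Function('R')(o, Y) = 0 (Function('R')(o, Y) = Mul(3, Add(-3, 3)) = Mul(3, 0) = 0)
Function('k')(C, D) = Add(-19, Mul(-1, D)) (Function('k')(C, D) = Add(3, Mul(-1, Add(D, Add(2, Mul(-5, -4))))) = Add(3, Mul(-1, Add(D, Add(2, 20)))) = Add(3, Mul(-1, Add(D, 22))) = Add(3, Mul(-1, Add(22, D))) = Add(3, Add(-22, Mul(-1, D))) = Add(-19, Mul(-1, D)))
Mul(Function('k')(7, -4), Function('R')(Function('s')(-1), 3)) = Mul(Add(-19, Mul(-1, -4)), 0) = Mul(Add(-19, 4), 0) = Mul(-15, 0) = 0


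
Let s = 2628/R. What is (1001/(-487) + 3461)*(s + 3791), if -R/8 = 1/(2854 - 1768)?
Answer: -594563237760/487 ≈ -1.2209e+9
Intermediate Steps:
R = -4/543 (R = -8/(2854 - 1768) = -8/1086 = -8*1/1086 = -4/543 ≈ -0.0073665)
s = -356751 (s = 2628/(-4/543) = 2628*(-543/4) = -356751)
(1001/(-487) + 3461)*(s + 3791) = (1001/(-487) + 3461)*(-356751 + 3791) = (1001*(-1/487) + 3461)*(-352960) = (-1001/487 + 3461)*(-352960) = (1684506/487)*(-352960) = -594563237760/487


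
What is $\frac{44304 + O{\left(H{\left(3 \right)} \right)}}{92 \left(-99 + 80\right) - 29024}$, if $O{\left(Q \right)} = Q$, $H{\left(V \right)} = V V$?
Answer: $- \frac{44313}{30772} \approx -1.44$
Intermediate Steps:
$H{\left(V \right)} = V^{2}$
$\frac{44304 + O{\left(H{\left(3 \right)} \right)}}{92 \left(-99 + 80\right) - 29024} = \frac{44304 + 3^{2}}{92 \left(-99 + 80\right) - 29024} = \frac{44304 + 9}{92 \left(-19\right) - 29024} = \frac{44313}{-1748 - 29024} = \frac{44313}{-30772} = 44313 \left(- \frac{1}{30772}\right) = - \frac{44313}{30772}$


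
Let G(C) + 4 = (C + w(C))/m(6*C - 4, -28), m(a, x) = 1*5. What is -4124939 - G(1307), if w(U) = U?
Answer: -20627289/5 ≈ -4.1255e+6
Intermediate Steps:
m(a, x) = 5
G(C) = -4 + 2*C/5 (G(C) = -4 + (C + C)/5 = -4 + (2*C)/5 = -4 + 2*C/5)
-4124939 - G(1307) = -4124939 - (-4 + (⅖)*1307) = -4124939 - (-4 + 2614/5) = -4124939 - 1*2594/5 = -4124939 - 2594/5 = -20627289/5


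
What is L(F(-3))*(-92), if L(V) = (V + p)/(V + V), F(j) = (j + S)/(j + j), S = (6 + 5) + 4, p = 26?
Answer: 552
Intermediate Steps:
S = 15 (S = 11 + 4 = 15)
F(j) = (15 + j)/(2*j) (F(j) = (j + 15)/(j + j) = (15 + j)/((2*j)) = (15 + j)*(1/(2*j)) = (15 + j)/(2*j))
L(V) = (26 + V)/(2*V) (L(V) = (V + 26)/(V + V) = (26 + V)/((2*V)) = (26 + V)*(1/(2*V)) = (26 + V)/(2*V))
L(F(-3))*(-92) = ((26 + (1/2)*(15 - 3)/(-3))/(2*(((1/2)*(15 - 3)/(-3)))))*(-92) = ((26 + (1/2)*(-1/3)*12)/(2*(((1/2)*(-1/3)*12))))*(-92) = ((1/2)*(26 - 2)/(-2))*(-92) = ((1/2)*(-1/2)*24)*(-92) = -6*(-92) = 552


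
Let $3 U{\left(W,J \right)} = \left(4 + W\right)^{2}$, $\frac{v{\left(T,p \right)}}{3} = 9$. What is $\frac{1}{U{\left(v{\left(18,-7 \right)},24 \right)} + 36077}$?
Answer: $\frac{3}{109192} \approx 2.7475 \cdot 10^{-5}$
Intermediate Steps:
$v{\left(T,p \right)} = 27$ ($v{\left(T,p \right)} = 3 \cdot 9 = 27$)
$U{\left(W,J \right)} = \frac{\left(4 + W\right)^{2}}{3}$
$\frac{1}{U{\left(v{\left(18,-7 \right)},24 \right)} + 36077} = \frac{1}{\frac{\left(4 + 27\right)^{2}}{3} + 36077} = \frac{1}{\frac{31^{2}}{3} + 36077} = \frac{1}{\frac{1}{3} \cdot 961 + 36077} = \frac{1}{\frac{961}{3} + 36077} = \frac{1}{\frac{109192}{3}} = \frac{3}{109192}$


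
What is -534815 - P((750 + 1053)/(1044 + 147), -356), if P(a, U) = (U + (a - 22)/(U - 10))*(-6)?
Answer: -13003334234/24217 ≈ -5.3695e+5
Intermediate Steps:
P(a, U) = -6*U - 6*(-22 + a)/(-10 + U) (P(a, U) = (U + (-22 + a)/(-10 + U))*(-6) = -6*U - 6*(-22 + a)/(-10 + U))
-534815 - P((750 + 1053)/(1044 + 147), -356) = -534815 - 6*(22 - (750 + 1053)/(1044 + 147) - 1*(-356)² + 10*(-356))/(-10 - 356) = -534815 - 6*(22 - 1803/1191 - 1*126736 - 3560)/(-366) = -534815 - 6*(-1)*(22 - 1803/1191 - 126736 - 3560)/366 = -534815 - 6*(-1)*(22 - 1*601/397 - 126736 - 3560)/366 = -534815 - 6*(-1)*(22 - 601/397 - 126736 - 3560)/366 = -534815 - 6*(-1)*(-51719379)/(366*397) = -534815 - 1*51719379/24217 = -534815 - 51719379/24217 = -13003334234/24217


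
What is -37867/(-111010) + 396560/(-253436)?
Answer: -506253891/413734270 ≈ -1.2236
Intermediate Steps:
-37867/(-111010) + 396560/(-253436) = -37867*(-1/111010) + 396560*(-1/253436) = 37867/111010 - 99140/63359 = -506253891/413734270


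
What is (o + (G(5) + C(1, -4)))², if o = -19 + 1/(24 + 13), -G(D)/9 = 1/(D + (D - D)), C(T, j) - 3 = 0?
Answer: 10810944/34225 ≈ 315.88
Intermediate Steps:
C(T, j) = 3 (C(T, j) = 3 + 0 = 3)
G(D) = -9/D (G(D) = -9/(D + (D - D)) = -9/(D + 0) = -9/D)
o = -702/37 (o = -19 + 1/37 = -702/37 ≈ -18.973)
(o + (G(5) + C(1, -4)))² = (-702/37 + (-9/5 + 3))² = (-702/37 + 6/5)² = (-3288/185)² = 10810944/34225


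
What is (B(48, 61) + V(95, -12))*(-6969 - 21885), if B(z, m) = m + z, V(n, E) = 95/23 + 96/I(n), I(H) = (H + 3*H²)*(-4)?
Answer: -1019928133476/312455 ≈ -3.2642e+6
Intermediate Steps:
I(H) = -12*H² - 4*H
V(n, E) = 95/23 - 24/(n*(1 + 3*n)) (V(n, E) = 95/23 + 96/((-4*n*(1 + 3*n))) = 95*(1/23) + 96*(-1/(4*n*(1 + 3*n))) = 95/23 - 24/(n*(1 + 3*n)))
(B(48, 61) + V(95, -12))*(-6969 - 21885) = ((61 + 48) + (1/23)*(-552 + 95*95*(1 + 3*95))/(95*(1 + 3*95)))*(-6969 - 21885) = (109 + (1/23)*(1/95)*(-552 + 95*95*(1 + 285))/(1 + 285))*(-28854) = (109 + (1/23)*(1/95)*(-552 + 95*95*286)/286)*(-28854) = (109 + (1/23)*(1/95)*(1/286)*(-552 + 2581150))*(-28854) = (109 + (1/23)*(1/95)*(1/286)*2580598)*(-28854) = (109 + 1290299/312455)*(-28854) = (35347894/312455)*(-28854) = -1019928133476/312455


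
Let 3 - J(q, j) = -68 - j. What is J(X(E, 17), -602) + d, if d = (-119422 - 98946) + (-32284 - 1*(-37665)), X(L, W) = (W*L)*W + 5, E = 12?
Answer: -213518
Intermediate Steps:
X(L, W) = 5 + L*W² (X(L, W) = (L*W)*W + 5 = L*W² + 5 = 5 + L*W²)
J(q, j) = 71 + j (J(q, j) = 3 - (-68 - j) = 3 + (68 + j) = 71 + j)
d = -212987 (d = -218368 + (-32284 + 37665) = -218368 + 5381 = -212987)
J(X(E, 17), -602) + d = (71 - 602) - 212987 = -531 - 212987 = -213518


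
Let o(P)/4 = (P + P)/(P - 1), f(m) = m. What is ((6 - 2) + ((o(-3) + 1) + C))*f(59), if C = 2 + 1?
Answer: 826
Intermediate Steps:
C = 3
o(P) = 8*P/(-1 + P) (o(P) = 4*((P + P)/(P - 1)) = 4*((2*P)/(-1 + P)) = 4*(2*P/(-1 + P)) = 8*P/(-1 + P))
((6 - 2) + ((o(-3) + 1) + C))*f(59) = ((6 - 2) + ((8*(-3)/(-1 - 3) + 1) + 3))*59 = (4 + ((8*(-3)/(-4) + 1) + 3))*59 = (4 + ((8*(-3)*(-¼) + 1) + 3))*59 = (4 + ((6 + 1) + 3))*59 = (4 + (7 + 3))*59 = (4 + 10)*59 = 14*59 = 826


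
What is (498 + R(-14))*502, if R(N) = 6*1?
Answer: 253008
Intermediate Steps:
R(N) = 6
(498 + R(-14))*502 = (498 + 6)*502 = 504*502 = 253008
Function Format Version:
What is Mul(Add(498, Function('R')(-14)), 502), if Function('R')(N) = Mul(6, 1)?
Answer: 253008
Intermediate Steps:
Function('R')(N) = 6
Mul(Add(498, Function('R')(-14)), 502) = Mul(Add(498, 6), 502) = Mul(504, 502) = 253008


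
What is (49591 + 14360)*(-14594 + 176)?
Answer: -922045518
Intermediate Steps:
(49591 + 14360)*(-14594 + 176) = 63951*(-14418) = -922045518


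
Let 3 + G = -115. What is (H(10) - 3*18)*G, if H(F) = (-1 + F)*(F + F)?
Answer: -14868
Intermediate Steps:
G = -118 (G = -3 - 115 = -118)
H(F) = 2*F*(-1 + F) (H(F) = (-1 + F)*(2*F) = 2*F*(-1 + F))
(H(10) - 3*18)*G = (2*10*(-1 + 10) - 3*18)*(-118) = (2*10*9 - 54)*(-118) = (180 - 54)*(-118) = 126*(-118) = -14868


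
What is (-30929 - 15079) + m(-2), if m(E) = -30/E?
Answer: -45993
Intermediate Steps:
(-30929 - 15079) + m(-2) = (-30929 - 15079) - 30/(-2) = -46008 - 30*(-½) = -46008 + 15 = -45993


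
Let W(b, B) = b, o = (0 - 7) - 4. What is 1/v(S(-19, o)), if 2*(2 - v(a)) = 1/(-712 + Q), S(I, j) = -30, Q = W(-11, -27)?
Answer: 1446/2893 ≈ 0.49983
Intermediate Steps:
o = -11 (o = -7 - 4 = -11)
Q = -11
v(a) = 2893/1446 (v(a) = 2 - 1/(2*(-712 - 11)) = 2 - ½/(-723) = 2 - ½*(-1/723) = 2 + 1/1446 = 2893/1446)
1/v(S(-19, o)) = 1/(2893/1446) = 1446/2893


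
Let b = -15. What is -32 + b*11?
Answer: -197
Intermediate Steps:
-32 + b*11 = -32 - 15*11 = -32 - 165 = -197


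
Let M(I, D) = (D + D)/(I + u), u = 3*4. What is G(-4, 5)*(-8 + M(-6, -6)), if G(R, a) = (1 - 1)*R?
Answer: 0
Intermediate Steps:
u = 12
G(R, a) = 0 (G(R, a) = 0*R = 0)
M(I, D) = 2*D/(12 + I) (M(I, D) = (D + D)/(I + 12) = (2*D)/(12 + I) = 2*D/(12 + I))
G(-4, 5)*(-8 + M(-6, -6)) = 0*(-8 + 2*(-6)/(12 - 6)) = 0*(-8 + 2*(-6)/6) = 0*(-8 + 2*(-6)*(⅙)) = 0*(-8 - 2) = 0*(-10) = 0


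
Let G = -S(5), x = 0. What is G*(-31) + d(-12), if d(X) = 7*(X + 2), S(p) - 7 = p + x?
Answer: 302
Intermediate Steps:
S(p) = 7 + p (S(p) = 7 + (p + 0) = 7 + p)
G = -12 (G = -(7 + 5) = -1*12 = -12)
d(X) = 14 + 7*X (d(X) = 7*(2 + X) = 14 + 7*X)
G*(-31) + d(-12) = -12*(-31) + (14 + 7*(-12)) = 372 + (14 - 84) = 372 - 70 = 302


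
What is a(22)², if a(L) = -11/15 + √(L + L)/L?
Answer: 1556/2475 - 2*√11/15 ≈ 0.18647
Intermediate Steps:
a(L) = -11/15 + √2/√L (a(L) = -11*1/15 + √(2*L)/L = -11/15 + (√2*√L)/L = -11/15 + √2/√L)
a(22)² = (-11/15 + √2/√22)² = (-11/15 + √2*(√22/22))² = (-11/15 + √11/11)²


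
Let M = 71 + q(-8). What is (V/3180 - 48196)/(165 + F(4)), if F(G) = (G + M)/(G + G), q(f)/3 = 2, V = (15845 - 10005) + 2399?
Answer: -306510082/1113795 ≈ -275.19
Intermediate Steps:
V = 8239 (V = 5840 + 2399 = 8239)
q(f) = 6 (q(f) = 3*2 = 6)
M = 77 (M = 71 + 6 = 77)
F(G) = (77 + G)/(2*G) (F(G) = (G + 77)/(G + G) = (77 + G)/((2*G)) = (77 + G)*(1/(2*G)) = (77 + G)/(2*G))
(V/3180 - 48196)/(165 + F(4)) = (8239/3180 - 48196)/(165 + (1/2)*(77 + 4)/4) = (8239*(1/3180) - 48196)/(165 + (1/2)*(1/4)*81) = (8239/3180 - 48196)/(165 + 81/8) = -153255041/(3180*1401/8) = -153255041/3180*8/1401 = -306510082/1113795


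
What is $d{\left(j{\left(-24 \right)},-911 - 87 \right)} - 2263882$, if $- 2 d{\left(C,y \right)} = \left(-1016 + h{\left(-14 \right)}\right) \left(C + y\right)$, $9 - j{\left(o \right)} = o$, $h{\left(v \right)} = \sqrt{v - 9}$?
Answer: $-2754102 + \frac{965 i \sqrt{23}}{2} \approx -2.7541 \cdot 10^{6} + 2314.0 i$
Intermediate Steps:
$h{\left(v \right)} = \sqrt{-9 + v}$
$j{\left(o \right)} = 9 - o$
$d{\left(C,y \right)} = - \frac{\left(-1016 + i \sqrt{23}\right) \left(C + y\right)}{2}$ ($d{\left(C,y \right)} = - \frac{\left(-1016 + \sqrt{-9 - 14}\right) \left(C + y\right)}{2} = - \frac{\left(-1016 + \sqrt{-23}\right) \left(C + y\right)}{2} = - \frac{\left(-1016 + i \sqrt{23}\right) \left(C + y\right)}{2}$)
$d{\left(j{\left(-24 \right)},-911 - 87 \right)} - 2263882 = \left(508 \left(9 - -24\right) + 508 \left(-911 - 87\right) - \frac{i \left(9 - -24\right) \sqrt{23}}{2} - \frac{i \left(-911 - 87\right) \sqrt{23}}{2}\right) - 2263882 = \left(508 \left(9 + 24\right) + 508 \left(-911 - 87\right) - \frac{i \left(9 + 24\right) \sqrt{23}}{2} - \frac{i \left(-911 - 87\right) \sqrt{23}}{2}\right) - 2263882 = \left(508 \cdot 33 + 508 \left(-998\right) - \frac{1}{2} i 33 \sqrt{23} - \frac{1}{2} i \left(-998\right) \sqrt{23}\right) - 2263882 = \left(16764 - 506984 - \frac{33 i \sqrt{23}}{2} + 499 i \sqrt{23}\right) - 2263882 = \left(-490220 + \frac{965 i \sqrt{23}}{2}\right) - 2263882 = -2754102 + \frac{965 i \sqrt{23}}{2}$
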